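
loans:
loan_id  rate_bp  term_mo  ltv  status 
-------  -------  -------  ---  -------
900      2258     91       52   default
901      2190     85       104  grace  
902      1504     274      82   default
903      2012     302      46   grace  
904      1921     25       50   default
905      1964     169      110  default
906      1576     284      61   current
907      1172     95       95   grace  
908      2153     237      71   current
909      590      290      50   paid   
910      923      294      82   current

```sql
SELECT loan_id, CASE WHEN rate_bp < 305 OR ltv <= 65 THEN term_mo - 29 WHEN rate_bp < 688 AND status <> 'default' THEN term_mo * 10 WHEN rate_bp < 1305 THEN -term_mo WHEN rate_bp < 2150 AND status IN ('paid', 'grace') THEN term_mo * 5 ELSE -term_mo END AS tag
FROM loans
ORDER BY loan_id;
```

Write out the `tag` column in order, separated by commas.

loan_id=900: rate_bp < 305 OR ltv <= 65 → 62
loan_id=901: ELSE → -85
loan_id=902: ELSE → -274
loan_id=903: rate_bp < 305 OR ltv <= 65 → 273
loan_id=904: rate_bp < 305 OR ltv <= 65 → -4
loan_id=905: ELSE → -169
loan_id=906: rate_bp < 305 OR ltv <= 65 → 255
loan_id=907: rate_bp < 1305 → -95
loan_id=908: ELSE → -237
loan_id=909: rate_bp < 305 OR ltv <= 65 → 261
loan_id=910: rate_bp < 1305 → -294

62, -85, -274, 273, -4, -169, 255, -95, -237, 261, -294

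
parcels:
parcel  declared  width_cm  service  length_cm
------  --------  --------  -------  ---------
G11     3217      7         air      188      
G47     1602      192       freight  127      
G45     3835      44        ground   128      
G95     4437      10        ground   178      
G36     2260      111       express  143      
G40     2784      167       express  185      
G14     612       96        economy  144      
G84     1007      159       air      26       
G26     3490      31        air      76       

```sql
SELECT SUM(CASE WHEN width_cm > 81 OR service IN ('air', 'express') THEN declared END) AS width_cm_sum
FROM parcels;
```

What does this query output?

14972

parcel=G11: ✓ → 3217
parcel=G47: ✓ → 1602
parcel=G45: ✗
parcel=G95: ✗
parcel=G36: ✓ → 2260
parcel=G40: ✓ → 2784
parcel=G14: ✓ → 612
parcel=G84: ✓ → 1007
parcel=G26: ✓ → 3490
width_cm_sum = 3217 + 1602 + 2260 + 2784 + 612 + 1007 + 3490 = 14972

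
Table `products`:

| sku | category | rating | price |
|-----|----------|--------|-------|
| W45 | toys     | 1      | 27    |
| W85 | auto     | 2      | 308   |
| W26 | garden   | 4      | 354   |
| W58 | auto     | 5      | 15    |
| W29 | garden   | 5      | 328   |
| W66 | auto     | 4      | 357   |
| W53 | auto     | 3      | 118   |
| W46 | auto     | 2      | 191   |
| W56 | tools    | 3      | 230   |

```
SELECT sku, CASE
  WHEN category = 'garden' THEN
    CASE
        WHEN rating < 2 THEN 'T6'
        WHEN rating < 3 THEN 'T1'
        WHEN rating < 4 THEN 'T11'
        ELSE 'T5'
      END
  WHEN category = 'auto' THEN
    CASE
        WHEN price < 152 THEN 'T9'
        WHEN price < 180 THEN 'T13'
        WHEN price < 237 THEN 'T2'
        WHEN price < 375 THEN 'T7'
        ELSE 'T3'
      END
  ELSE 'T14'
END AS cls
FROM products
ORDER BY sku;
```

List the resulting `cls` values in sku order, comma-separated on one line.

sku=W26: category='garden' → inner[ELSE] → T5
sku=W29: category='garden' → inner[ELSE] → T5
sku=W45: category='toys' → outer ELSE → T14
sku=W46: category='auto' → inner[price < 237] → T2
sku=W53: category='auto' → inner[price < 152] → T9
sku=W56: category='tools' → outer ELSE → T14
sku=W58: category='auto' → inner[price < 152] → T9
sku=W66: category='auto' → inner[price < 375] → T7
sku=W85: category='auto' → inner[price < 375] → T7

T5, T5, T14, T2, T9, T14, T9, T7, T7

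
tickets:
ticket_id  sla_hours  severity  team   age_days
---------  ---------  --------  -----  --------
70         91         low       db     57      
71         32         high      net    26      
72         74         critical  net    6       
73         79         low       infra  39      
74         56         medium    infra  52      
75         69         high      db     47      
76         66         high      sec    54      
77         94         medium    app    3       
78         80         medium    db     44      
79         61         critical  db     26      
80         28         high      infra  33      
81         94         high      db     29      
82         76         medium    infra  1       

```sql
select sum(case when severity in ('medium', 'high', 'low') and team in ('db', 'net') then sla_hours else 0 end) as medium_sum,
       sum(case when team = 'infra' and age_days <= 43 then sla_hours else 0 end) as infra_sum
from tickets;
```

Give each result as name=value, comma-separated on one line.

[medium_sum: severity in ('medium', 'high', 'low') and team in ('db', 'net')]
ticket_id=70: ✓ → 91
ticket_id=71: ✓ → 32
ticket_id=72: ✗
ticket_id=73: ✗
ticket_id=74: ✗
ticket_id=75: ✓ → 69
ticket_id=76: ✗
ticket_id=77: ✗
ticket_id=78: ✓ → 80
ticket_id=79: ✗
ticket_id=80: ✗
ticket_id=81: ✓ → 94
ticket_id=82: ✗
medium_sum = 91 + 32 + 69 + 80 + 94 = 366
—
[infra_sum: team = 'infra' and age_days <= 43]
ticket_id=70: ✗
ticket_id=71: ✗
ticket_id=72: ✗
ticket_id=73: ✓ → 79
ticket_id=74: ✗
ticket_id=75: ✗
ticket_id=76: ✗
ticket_id=77: ✗
ticket_id=78: ✗
ticket_id=79: ✗
ticket_id=80: ✓ → 28
ticket_id=81: ✗
ticket_id=82: ✓ → 76
infra_sum = 79 + 28 + 76 = 183

medium_sum=366, infra_sum=183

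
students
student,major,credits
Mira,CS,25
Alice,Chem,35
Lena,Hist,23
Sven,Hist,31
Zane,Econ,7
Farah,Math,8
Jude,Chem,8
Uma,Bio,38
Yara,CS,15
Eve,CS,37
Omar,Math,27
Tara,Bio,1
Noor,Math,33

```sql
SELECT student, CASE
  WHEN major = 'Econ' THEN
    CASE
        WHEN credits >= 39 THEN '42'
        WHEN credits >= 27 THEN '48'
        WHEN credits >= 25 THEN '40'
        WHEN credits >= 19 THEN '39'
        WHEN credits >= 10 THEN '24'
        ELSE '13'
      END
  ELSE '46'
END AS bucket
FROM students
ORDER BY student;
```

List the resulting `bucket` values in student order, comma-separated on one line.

46, 46, 46, 46, 46, 46, 46, 46, 46, 46, 46, 46, 13

student=Alice: major='Chem' → outer ELSE → 46
student=Eve: major='CS' → outer ELSE → 46
student=Farah: major='Math' → outer ELSE → 46
student=Jude: major='Chem' → outer ELSE → 46
student=Lena: major='Hist' → outer ELSE → 46
student=Mira: major='CS' → outer ELSE → 46
student=Noor: major='Math' → outer ELSE → 46
student=Omar: major='Math' → outer ELSE → 46
student=Sven: major='Hist' → outer ELSE → 46
student=Tara: major='Bio' → outer ELSE → 46
student=Uma: major='Bio' → outer ELSE → 46
student=Yara: major='CS' → outer ELSE → 46
student=Zane: major='Econ' → inner[ELSE] → 13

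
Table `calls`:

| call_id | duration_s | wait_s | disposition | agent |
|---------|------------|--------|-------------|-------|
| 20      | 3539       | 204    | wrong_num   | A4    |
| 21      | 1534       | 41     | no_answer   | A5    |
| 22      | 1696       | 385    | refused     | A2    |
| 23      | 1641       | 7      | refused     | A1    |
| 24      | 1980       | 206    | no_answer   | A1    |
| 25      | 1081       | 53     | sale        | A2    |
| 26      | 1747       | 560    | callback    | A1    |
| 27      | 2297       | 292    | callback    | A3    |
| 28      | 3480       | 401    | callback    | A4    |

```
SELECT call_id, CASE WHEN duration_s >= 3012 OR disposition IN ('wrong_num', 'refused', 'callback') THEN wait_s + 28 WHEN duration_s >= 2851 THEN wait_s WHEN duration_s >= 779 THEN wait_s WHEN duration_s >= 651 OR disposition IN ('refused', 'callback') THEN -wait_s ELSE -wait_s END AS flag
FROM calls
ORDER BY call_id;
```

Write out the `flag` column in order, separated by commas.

call_id=20: duration_s >= 3012 OR disposition IN ('wrong_num', 'refused', 'callback') → 232
call_id=21: duration_s >= 779 → 41
call_id=22: duration_s >= 3012 OR disposition IN ('wrong_num', 'refused', 'callback') → 413
call_id=23: duration_s >= 3012 OR disposition IN ('wrong_num', 'refused', 'callback') → 35
call_id=24: duration_s >= 779 → 206
call_id=25: duration_s >= 779 → 53
call_id=26: duration_s >= 3012 OR disposition IN ('wrong_num', 'refused', 'callback') → 588
call_id=27: duration_s >= 3012 OR disposition IN ('wrong_num', 'refused', 'callback') → 320
call_id=28: duration_s >= 3012 OR disposition IN ('wrong_num', 'refused', 'callback') → 429

232, 41, 413, 35, 206, 53, 588, 320, 429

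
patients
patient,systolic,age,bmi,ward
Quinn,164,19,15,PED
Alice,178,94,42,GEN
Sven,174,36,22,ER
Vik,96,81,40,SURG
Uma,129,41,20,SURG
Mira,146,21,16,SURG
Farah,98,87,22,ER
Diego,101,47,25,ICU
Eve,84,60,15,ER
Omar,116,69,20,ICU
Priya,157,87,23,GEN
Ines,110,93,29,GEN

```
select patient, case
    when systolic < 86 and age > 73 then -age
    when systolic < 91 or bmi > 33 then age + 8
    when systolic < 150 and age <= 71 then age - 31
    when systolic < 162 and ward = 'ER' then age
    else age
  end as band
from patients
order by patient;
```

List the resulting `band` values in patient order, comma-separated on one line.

102, 16, 68, 87, 93, -10, 38, 87, 19, 36, 10, 89

patient=Alice: systolic < 91 or bmi > 33 → 102
patient=Diego: systolic < 150 and age <= 71 → 16
patient=Eve: systolic < 91 or bmi > 33 → 68
patient=Farah: systolic < 162 and ward = 'ER' → 87
patient=Ines: ELSE → 93
patient=Mira: systolic < 150 and age <= 71 → -10
patient=Omar: systolic < 150 and age <= 71 → 38
patient=Priya: ELSE → 87
patient=Quinn: ELSE → 19
patient=Sven: ELSE → 36
patient=Uma: systolic < 150 and age <= 71 → 10
patient=Vik: systolic < 91 or bmi > 33 → 89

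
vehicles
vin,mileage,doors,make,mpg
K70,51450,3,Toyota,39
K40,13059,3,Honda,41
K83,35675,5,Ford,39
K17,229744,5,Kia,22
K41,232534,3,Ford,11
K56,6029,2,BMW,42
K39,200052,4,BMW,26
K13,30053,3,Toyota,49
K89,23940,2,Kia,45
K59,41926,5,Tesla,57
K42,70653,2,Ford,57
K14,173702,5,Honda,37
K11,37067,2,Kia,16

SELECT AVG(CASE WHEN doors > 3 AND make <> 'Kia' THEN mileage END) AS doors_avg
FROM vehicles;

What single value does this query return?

vin=K70: ✗
vin=K40: ✗
vin=K83: ✓ → 35675
vin=K17: ✗
vin=K41: ✗
vin=K56: ✗
vin=K39: ✓ → 200052
vin=K13: ✗
vin=K89: ✗
vin=K59: ✓ → 41926
vin=K42: ✗
vin=K14: ✓ → 173702
vin=K11: ✗
doors_avg = (35675 + 200052 + 41926 + 173702) / 4 = 112838.75

112838.75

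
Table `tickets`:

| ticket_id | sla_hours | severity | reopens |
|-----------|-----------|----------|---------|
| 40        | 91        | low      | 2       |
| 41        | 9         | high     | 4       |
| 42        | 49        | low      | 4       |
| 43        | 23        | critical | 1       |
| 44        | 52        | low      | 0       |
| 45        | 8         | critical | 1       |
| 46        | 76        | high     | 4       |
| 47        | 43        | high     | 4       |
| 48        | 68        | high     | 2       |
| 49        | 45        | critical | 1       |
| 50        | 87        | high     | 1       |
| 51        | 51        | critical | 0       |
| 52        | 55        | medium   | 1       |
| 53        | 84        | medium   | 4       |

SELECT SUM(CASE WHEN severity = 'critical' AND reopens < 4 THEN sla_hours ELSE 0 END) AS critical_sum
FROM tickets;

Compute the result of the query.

127

ticket_id=40: ✗
ticket_id=41: ✗
ticket_id=42: ✗
ticket_id=43: ✓ → 23
ticket_id=44: ✗
ticket_id=45: ✓ → 8
ticket_id=46: ✗
ticket_id=47: ✗
ticket_id=48: ✗
ticket_id=49: ✓ → 45
ticket_id=50: ✗
ticket_id=51: ✓ → 51
ticket_id=52: ✗
ticket_id=53: ✗
critical_sum = 23 + 8 + 45 + 51 = 127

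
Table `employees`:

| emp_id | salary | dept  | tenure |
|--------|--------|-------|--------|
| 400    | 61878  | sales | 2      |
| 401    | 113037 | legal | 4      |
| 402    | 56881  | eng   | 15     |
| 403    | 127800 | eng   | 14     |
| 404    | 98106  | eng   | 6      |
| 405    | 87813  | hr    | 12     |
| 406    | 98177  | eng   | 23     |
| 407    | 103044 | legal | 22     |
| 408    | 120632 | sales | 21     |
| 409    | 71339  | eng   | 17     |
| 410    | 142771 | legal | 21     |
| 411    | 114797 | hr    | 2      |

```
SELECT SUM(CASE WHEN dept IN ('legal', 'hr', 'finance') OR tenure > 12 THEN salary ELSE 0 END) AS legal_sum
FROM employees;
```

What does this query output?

emp_id=400: ✗
emp_id=401: ✓ → 113037
emp_id=402: ✓ → 56881
emp_id=403: ✓ → 127800
emp_id=404: ✗
emp_id=405: ✓ → 87813
emp_id=406: ✓ → 98177
emp_id=407: ✓ → 103044
emp_id=408: ✓ → 120632
emp_id=409: ✓ → 71339
emp_id=410: ✓ → 142771
emp_id=411: ✓ → 114797
legal_sum = 113037 + 56881 + 127800 + 87813 + 98177 + 103044 + 120632 + 71339 + 142771 + 114797 = 1036291

1036291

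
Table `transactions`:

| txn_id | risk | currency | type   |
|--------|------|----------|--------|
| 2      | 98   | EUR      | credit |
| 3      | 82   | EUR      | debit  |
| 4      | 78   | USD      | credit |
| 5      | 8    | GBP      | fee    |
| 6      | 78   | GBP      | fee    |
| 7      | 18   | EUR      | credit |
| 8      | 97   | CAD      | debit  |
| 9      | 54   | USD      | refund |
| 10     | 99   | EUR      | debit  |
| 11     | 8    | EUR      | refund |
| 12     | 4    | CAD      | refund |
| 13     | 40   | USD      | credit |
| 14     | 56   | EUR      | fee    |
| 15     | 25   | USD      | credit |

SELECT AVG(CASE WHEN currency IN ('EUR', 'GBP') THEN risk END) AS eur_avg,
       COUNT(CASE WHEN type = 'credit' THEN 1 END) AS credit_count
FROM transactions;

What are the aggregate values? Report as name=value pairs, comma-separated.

eur_avg=55.875, credit_count=5

[eur_avg: currency IN ('EUR', 'GBP')]
txn_id=2: ✓ → 98
txn_id=3: ✓ → 82
txn_id=4: ✗
txn_id=5: ✓ → 8
txn_id=6: ✓ → 78
txn_id=7: ✓ → 18
txn_id=8: ✗
txn_id=9: ✗
txn_id=10: ✓ → 99
txn_id=11: ✓ → 8
txn_id=12: ✗
txn_id=13: ✗
txn_id=14: ✓ → 56
txn_id=15: ✗
eur_avg = (98 + 82 + 8 + 78 + 18 + 99 + 8 + 56) / 8 = 55.875
—
[credit_count: type = 'credit']
txn_id=2: ✓ → 1
txn_id=3: ✗
txn_id=4: ✓ → 1
txn_id=5: ✗
txn_id=6: ✗
txn_id=7: ✓ → 1
txn_id=8: ✗
txn_id=9: ✗
txn_id=10: ✗
txn_id=11: ✗
txn_id=12: ✗
txn_id=13: ✓ → 1
txn_id=14: ✗
txn_id=15: ✓ → 1
credit_count = COUNT(1, 1, 1, 1, 1) = 5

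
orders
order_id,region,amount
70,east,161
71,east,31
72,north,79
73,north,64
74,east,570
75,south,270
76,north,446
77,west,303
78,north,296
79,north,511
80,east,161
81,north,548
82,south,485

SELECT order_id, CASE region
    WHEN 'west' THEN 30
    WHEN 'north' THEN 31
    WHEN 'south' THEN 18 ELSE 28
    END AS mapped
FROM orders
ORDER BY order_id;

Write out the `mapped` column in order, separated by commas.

order_id=70: ELSE → 28
order_id=71: ELSE → 28
order_id=72: region='north' → 31
order_id=73: region='north' → 31
order_id=74: ELSE → 28
order_id=75: region='south' → 18
order_id=76: region='north' → 31
order_id=77: region='west' → 30
order_id=78: region='north' → 31
order_id=79: region='north' → 31
order_id=80: ELSE → 28
order_id=81: region='north' → 31
order_id=82: region='south' → 18

28, 28, 31, 31, 28, 18, 31, 30, 31, 31, 28, 31, 18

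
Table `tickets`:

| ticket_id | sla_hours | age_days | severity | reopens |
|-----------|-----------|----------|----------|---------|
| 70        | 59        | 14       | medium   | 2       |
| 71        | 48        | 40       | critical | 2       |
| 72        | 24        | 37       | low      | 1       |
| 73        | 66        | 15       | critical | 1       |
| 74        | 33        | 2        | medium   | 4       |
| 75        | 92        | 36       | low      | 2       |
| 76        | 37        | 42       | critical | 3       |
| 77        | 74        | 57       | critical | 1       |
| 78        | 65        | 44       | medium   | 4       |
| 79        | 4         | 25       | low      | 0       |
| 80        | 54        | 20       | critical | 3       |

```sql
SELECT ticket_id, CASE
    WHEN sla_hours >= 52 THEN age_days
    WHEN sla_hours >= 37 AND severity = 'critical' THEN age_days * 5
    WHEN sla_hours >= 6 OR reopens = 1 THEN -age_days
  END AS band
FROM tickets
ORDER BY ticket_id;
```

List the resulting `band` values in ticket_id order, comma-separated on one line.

14, 200, -37, 15, -2, 36, 210, 57, 44, NULL, 20

ticket_id=70: sla_hours >= 52 → 14
ticket_id=71: sla_hours >= 37 AND severity = 'critical' → 200
ticket_id=72: sla_hours >= 6 OR reopens = 1 → -37
ticket_id=73: sla_hours >= 52 → 15
ticket_id=74: sla_hours >= 6 OR reopens = 1 → -2
ticket_id=75: sla_hours >= 52 → 36
ticket_id=76: sla_hours >= 37 AND severity = 'critical' → 210
ticket_id=77: sla_hours >= 52 → 57
ticket_id=78: sla_hours >= 52 → 44
ticket_id=79: (no match → NULL) → NULL
ticket_id=80: sla_hours >= 52 → 20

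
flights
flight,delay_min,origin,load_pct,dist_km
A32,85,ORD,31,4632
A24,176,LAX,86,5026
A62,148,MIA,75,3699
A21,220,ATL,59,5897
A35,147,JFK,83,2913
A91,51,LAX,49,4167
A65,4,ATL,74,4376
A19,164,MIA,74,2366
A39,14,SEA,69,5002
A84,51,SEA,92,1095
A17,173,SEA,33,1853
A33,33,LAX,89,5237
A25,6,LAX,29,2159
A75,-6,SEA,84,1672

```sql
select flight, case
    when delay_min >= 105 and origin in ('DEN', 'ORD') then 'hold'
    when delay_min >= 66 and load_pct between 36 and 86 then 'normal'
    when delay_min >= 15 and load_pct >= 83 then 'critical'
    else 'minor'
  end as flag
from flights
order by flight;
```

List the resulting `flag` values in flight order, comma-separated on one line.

flight=A17: ELSE → minor
flight=A19: delay_min >= 66 and load_pct between 36 and 86 → normal
flight=A21: delay_min >= 66 and load_pct between 36 and 86 → normal
flight=A24: delay_min >= 66 and load_pct between 36 and 86 → normal
flight=A25: ELSE → minor
flight=A32: ELSE → minor
flight=A33: delay_min >= 15 and load_pct >= 83 → critical
flight=A35: delay_min >= 66 and load_pct between 36 and 86 → normal
flight=A39: ELSE → minor
flight=A62: delay_min >= 66 and load_pct between 36 and 86 → normal
flight=A65: ELSE → minor
flight=A75: ELSE → minor
flight=A84: delay_min >= 15 and load_pct >= 83 → critical
flight=A91: ELSE → minor

minor, normal, normal, normal, minor, minor, critical, normal, minor, normal, minor, minor, critical, minor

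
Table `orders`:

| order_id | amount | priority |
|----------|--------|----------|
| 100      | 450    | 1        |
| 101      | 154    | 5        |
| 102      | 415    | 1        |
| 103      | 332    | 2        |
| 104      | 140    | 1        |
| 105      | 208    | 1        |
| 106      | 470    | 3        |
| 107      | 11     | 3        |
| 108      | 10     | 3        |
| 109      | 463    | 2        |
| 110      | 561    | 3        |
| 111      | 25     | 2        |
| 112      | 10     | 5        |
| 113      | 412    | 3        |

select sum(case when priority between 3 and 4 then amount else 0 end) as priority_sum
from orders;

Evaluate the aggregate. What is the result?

order_id=100: ✗
order_id=101: ✗
order_id=102: ✗
order_id=103: ✗
order_id=104: ✗
order_id=105: ✗
order_id=106: ✓ → 470
order_id=107: ✓ → 11
order_id=108: ✓ → 10
order_id=109: ✗
order_id=110: ✓ → 561
order_id=111: ✗
order_id=112: ✗
order_id=113: ✓ → 412
priority_sum = 470 + 11 + 10 + 561 + 412 = 1464

1464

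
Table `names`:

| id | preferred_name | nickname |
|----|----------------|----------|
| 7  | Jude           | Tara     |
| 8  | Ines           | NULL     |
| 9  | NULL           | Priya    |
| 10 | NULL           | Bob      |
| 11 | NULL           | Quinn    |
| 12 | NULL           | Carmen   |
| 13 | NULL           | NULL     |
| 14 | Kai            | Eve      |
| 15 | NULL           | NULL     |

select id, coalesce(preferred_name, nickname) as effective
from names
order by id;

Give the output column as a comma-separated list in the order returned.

Jude, Ines, Priya, Bob, Quinn, Carmen, NULL, Kai, NULL

id=7: preferred_name=Jude → Jude
id=8: preferred_name=Ines → Ines
id=9: preferred_name=NULL, nickname=Priya → Priya
id=10: preferred_name=NULL, nickname=Bob → Bob
id=11: preferred_name=NULL, nickname=Quinn → Quinn
id=12: preferred_name=NULL, nickname=Carmen → Carmen
id=13: preferred_name=NULL, nickname=NULL (all NULL) → NULL
id=14: preferred_name=Kai → Kai
id=15: preferred_name=NULL, nickname=NULL (all NULL) → NULL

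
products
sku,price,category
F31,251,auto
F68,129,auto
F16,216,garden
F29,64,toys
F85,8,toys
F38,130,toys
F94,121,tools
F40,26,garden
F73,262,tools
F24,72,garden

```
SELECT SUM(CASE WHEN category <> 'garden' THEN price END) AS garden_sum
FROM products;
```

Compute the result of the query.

965

sku=F31: ✓ → 251
sku=F68: ✓ → 129
sku=F16: ✗
sku=F29: ✓ → 64
sku=F85: ✓ → 8
sku=F38: ✓ → 130
sku=F94: ✓ → 121
sku=F40: ✗
sku=F73: ✓ → 262
sku=F24: ✗
garden_sum = 251 + 129 + 64 + 8 + 130 + 121 + 262 = 965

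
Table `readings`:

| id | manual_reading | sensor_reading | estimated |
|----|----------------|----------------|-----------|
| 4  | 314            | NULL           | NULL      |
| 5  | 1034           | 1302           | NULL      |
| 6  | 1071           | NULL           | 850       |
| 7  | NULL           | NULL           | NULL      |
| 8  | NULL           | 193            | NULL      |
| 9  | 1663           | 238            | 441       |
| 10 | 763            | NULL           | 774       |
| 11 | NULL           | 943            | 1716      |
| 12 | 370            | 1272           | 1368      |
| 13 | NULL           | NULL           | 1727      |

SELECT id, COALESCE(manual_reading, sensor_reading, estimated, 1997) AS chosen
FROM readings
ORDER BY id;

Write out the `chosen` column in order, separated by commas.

id=4: manual_reading=314 → 314
id=5: manual_reading=1034 → 1034
id=6: manual_reading=1071 → 1071
id=7: manual_reading=NULL, sensor_reading=NULL, estimated=NULL, → literal 1997 → 1997
id=8: manual_reading=NULL, sensor_reading=193 → 193
id=9: manual_reading=1663 → 1663
id=10: manual_reading=763 → 763
id=11: manual_reading=NULL, sensor_reading=943 → 943
id=12: manual_reading=370 → 370
id=13: manual_reading=NULL, sensor_reading=NULL, estimated=1727 → 1727

314, 1034, 1071, 1997, 193, 1663, 763, 943, 370, 1727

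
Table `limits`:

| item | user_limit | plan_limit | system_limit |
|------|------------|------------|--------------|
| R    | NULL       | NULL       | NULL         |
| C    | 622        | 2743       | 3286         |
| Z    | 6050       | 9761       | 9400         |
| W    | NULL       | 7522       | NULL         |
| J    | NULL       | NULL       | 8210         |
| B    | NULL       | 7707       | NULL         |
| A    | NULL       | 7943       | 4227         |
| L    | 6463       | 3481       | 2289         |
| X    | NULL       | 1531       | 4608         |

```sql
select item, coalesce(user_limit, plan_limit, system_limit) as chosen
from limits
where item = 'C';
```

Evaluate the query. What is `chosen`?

622

item = C: user_limit=622, plan_limit=2743, system_limit=3286.
user_limit=622 → 622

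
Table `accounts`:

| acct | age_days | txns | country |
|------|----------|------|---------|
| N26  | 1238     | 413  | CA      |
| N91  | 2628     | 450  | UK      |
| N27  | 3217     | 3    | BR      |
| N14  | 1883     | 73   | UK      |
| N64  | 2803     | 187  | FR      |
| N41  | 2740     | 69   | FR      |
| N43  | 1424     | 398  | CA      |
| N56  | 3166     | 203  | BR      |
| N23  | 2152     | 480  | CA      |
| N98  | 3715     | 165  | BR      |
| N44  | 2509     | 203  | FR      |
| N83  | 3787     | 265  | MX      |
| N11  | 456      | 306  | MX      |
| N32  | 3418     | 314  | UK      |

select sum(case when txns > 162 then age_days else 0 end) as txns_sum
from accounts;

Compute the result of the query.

acct=N26: ✓ → 1238
acct=N91: ✓ → 2628
acct=N27: ✗
acct=N14: ✗
acct=N64: ✓ → 2803
acct=N41: ✗
acct=N43: ✓ → 1424
acct=N56: ✓ → 3166
acct=N23: ✓ → 2152
acct=N98: ✓ → 3715
acct=N44: ✓ → 2509
acct=N83: ✓ → 3787
acct=N11: ✓ → 456
acct=N32: ✓ → 3418
txns_sum = 1238 + 2628 + 2803 + 1424 + 3166 + 2152 + 3715 + 2509 + 3787 + 456 + 3418 = 27296

27296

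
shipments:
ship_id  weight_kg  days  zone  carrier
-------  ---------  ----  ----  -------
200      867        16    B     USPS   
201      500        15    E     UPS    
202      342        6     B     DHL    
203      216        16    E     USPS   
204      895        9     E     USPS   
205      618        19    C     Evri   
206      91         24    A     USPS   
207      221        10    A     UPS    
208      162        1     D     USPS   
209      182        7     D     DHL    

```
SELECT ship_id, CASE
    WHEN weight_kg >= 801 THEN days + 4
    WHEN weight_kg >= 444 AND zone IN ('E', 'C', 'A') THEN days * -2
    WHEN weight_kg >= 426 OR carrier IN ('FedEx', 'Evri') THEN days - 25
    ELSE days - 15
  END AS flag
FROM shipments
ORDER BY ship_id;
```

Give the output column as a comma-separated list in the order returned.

20, -30, -9, 1, 13, -38, 9, -5, -14, -8

ship_id=200: weight_kg >= 801 → 20
ship_id=201: weight_kg >= 444 AND zone IN ('E', 'C', 'A') → -30
ship_id=202: ELSE → -9
ship_id=203: ELSE → 1
ship_id=204: weight_kg >= 801 → 13
ship_id=205: weight_kg >= 444 AND zone IN ('E', 'C', 'A') → -38
ship_id=206: ELSE → 9
ship_id=207: ELSE → -5
ship_id=208: ELSE → -14
ship_id=209: ELSE → -8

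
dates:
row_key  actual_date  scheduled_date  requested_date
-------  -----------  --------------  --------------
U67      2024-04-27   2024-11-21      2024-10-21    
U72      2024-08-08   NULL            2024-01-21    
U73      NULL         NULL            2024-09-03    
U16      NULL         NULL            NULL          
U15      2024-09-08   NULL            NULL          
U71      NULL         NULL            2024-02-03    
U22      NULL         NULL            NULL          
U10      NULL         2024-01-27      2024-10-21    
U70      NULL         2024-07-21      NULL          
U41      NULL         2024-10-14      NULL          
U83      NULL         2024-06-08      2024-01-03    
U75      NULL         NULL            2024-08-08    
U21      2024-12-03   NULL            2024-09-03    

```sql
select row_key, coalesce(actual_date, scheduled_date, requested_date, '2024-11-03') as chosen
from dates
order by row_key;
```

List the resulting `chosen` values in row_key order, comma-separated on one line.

row_key=U10: actual_date=NULL, scheduled_date=2024-01-27 → 2024-01-27
row_key=U15: actual_date=2024-09-08 → 2024-09-08
row_key=U16: actual_date=NULL, scheduled_date=NULL, requested_date=NULL, → literal 2024-11-03 → 2024-11-03
row_key=U21: actual_date=2024-12-03 → 2024-12-03
row_key=U22: actual_date=NULL, scheduled_date=NULL, requested_date=NULL, → literal 2024-11-03 → 2024-11-03
row_key=U41: actual_date=NULL, scheduled_date=2024-10-14 → 2024-10-14
row_key=U67: actual_date=2024-04-27 → 2024-04-27
row_key=U70: actual_date=NULL, scheduled_date=2024-07-21 → 2024-07-21
row_key=U71: actual_date=NULL, scheduled_date=NULL, requested_date=2024-02-03 → 2024-02-03
row_key=U72: actual_date=2024-08-08 → 2024-08-08
row_key=U73: actual_date=NULL, scheduled_date=NULL, requested_date=2024-09-03 → 2024-09-03
row_key=U75: actual_date=NULL, scheduled_date=NULL, requested_date=2024-08-08 → 2024-08-08
row_key=U83: actual_date=NULL, scheduled_date=2024-06-08 → 2024-06-08

2024-01-27, 2024-09-08, 2024-11-03, 2024-12-03, 2024-11-03, 2024-10-14, 2024-04-27, 2024-07-21, 2024-02-03, 2024-08-08, 2024-09-03, 2024-08-08, 2024-06-08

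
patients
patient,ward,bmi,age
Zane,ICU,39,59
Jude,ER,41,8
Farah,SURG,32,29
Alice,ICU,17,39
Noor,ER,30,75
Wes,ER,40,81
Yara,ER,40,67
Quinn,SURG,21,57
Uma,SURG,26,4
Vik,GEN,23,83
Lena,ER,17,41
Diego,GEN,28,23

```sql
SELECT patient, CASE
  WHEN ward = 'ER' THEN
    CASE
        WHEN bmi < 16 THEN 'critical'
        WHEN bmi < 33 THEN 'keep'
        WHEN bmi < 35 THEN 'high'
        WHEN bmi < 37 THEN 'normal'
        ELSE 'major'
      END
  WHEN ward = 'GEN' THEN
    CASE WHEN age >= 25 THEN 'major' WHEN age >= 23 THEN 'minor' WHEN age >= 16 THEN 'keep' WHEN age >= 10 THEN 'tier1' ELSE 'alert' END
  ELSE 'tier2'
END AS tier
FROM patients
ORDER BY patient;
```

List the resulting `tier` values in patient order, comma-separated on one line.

tier2, minor, tier2, major, keep, keep, tier2, tier2, major, major, major, tier2

patient=Alice: ward='ICU' → outer ELSE → tier2
patient=Diego: ward='GEN' → inner[age >= 23] → minor
patient=Farah: ward='SURG' → outer ELSE → tier2
patient=Jude: ward='ER' → inner[ELSE] → major
patient=Lena: ward='ER' → inner[bmi < 33] → keep
patient=Noor: ward='ER' → inner[bmi < 33] → keep
patient=Quinn: ward='SURG' → outer ELSE → tier2
patient=Uma: ward='SURG' → outer ELSE → tier2
patient=Vik: ward='GEN' → inner[age >= 25] → major
patient=Wes: ward='ER' → inner[ELSE] → major
patient=Yara: ward='ER' → inner[ELSE] → major
patient=Zane: ward='ICU' → outer ELSE → tier2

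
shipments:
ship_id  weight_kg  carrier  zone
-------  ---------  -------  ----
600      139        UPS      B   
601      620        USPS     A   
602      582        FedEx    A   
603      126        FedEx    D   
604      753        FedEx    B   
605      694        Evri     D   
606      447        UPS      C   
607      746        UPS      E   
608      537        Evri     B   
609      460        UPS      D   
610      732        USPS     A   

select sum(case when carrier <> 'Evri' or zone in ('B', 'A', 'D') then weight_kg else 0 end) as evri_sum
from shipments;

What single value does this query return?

ship_id=600: ✓ → 139
ship_id=601: ✓ → 620
ship_id=602: ✓ → 582
ship_id=603: ✓ → 126
ship_id=604: ✓ → 753
ship_id=605: ✓ → 694
ship_id=606: ✓ → 447
ship_id=607: ✓ → 746
ship_id=608: ✓ → 537
ship_id=609: ✓ → 460
ship_id=610: ✓ → 732
evri_sum = 139 + 620 + 582 + 126 + 753 + 694 + 447 + 746 + 537 + 460 + 732 = 5836

5836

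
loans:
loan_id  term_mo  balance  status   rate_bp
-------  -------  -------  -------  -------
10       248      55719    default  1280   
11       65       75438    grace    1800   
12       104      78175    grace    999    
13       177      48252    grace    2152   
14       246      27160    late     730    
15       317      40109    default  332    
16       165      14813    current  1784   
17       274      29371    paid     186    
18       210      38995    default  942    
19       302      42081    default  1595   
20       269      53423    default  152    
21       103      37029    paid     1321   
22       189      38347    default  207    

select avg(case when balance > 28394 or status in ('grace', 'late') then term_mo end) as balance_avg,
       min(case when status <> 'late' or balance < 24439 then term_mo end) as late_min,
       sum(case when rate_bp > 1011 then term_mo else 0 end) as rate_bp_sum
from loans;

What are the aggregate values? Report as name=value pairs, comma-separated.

[balance_avg: balance > 28394 or status in ('grace', 'late')]
loan_id=10: ✓ → 248
loan_id=11: ✓ → 65
loan_id=12: ✓ → 104
loan_id=13: ✓ → 177
loan_id=14: ✓ → 246
loan_id=15: ✓ → 317
loan_id=16: ✗
loan_id=17: ✓ → 274
loan_id=18: ✓ → 210
loan_id=19: ✓ → 302
loan_id=20: ✓ → 269
loan_id=21: ✓ → 103
loan_id=22: ✓ → 189
balance_avg = (248 + 65 + 104 + 177 + 246 + 317 + 274 + 210 + 302 + 269 + 103 + 189) / 12 = 208.6666666667
—
[late_min: status <> 'late' or balance < 24439]
loan_id=10: ✓ → 248
loan_id=11: ✓ → 65
loan_id=12: ✓ → 104
loan_id=13: ✓ → 177
loan_id=14: ✗
loan_id=15: ✓ → 317
loan_id=16: ✓ → 165
loan_id=17: ✓ → 274
loan_id=18: ✓ → 210
loan_id=19: ✓ → 302
loan_id=20: ✓ → 269
loan_id=21: ✓ → 103
loan_id=22: ✓ → 189
late_min = MIN(248, 65, 104, 177, 317, 165, 274, 210, 302, 269, 103, 189) = 65
—
[rate_bp_sum: rate_bp > 1011]
loan_id=10: ✓ → 248
loan_id=11: ✓ → 65
loan_id=12: ✗
loan_id=13: ✓ → 177
loan_id=14: ✗
loan_id=15: ✗
loan_id=16: ✓ → 165
loan_id=17: ✗
loan_id=18: ✗
loan_id=19: ✓ → 302
loan_id=20: ✗
loan_id=21: ✓ → 103
loan_id=22: ✗
rate_bp_sum = 248 + 65 + 177 + 165 + 302 + 103 = 1060

balance_avg=208.6666666667, late_min=65, rate_bp_sum=1060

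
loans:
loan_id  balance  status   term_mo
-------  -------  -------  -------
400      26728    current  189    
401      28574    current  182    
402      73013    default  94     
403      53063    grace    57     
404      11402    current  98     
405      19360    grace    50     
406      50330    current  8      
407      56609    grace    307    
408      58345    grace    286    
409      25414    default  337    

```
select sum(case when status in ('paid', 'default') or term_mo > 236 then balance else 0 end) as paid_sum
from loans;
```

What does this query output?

213381

loan_id=400: ✗
loan_id=401: ✗
loan_id=402: ✓ → 73013
loan_id=403: ✗
loan_id=404: ✗
loan_id=405: ✗
loan_id=406: ✗
loan_id=407: ✓ → 56609
loan_id=408: ✓ → 58345
loan_id=409: ✓ → 25414
paid_sum = 73013 + 56609 + 58345 + 25414 = 213381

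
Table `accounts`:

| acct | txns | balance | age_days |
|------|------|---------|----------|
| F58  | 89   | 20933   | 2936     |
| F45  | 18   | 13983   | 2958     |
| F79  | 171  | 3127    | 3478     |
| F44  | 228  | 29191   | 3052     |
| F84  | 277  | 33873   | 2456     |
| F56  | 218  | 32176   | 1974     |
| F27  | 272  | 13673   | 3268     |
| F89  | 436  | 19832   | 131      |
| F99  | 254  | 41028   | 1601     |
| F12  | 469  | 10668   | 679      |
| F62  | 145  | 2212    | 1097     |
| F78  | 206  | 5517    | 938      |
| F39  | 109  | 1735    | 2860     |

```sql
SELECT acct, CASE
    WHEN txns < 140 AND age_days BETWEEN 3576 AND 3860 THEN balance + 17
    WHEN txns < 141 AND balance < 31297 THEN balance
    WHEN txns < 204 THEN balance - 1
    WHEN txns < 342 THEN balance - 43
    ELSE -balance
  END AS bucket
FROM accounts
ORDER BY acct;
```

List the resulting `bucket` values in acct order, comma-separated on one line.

-10668, 13630, 1735, 29148, 13983, 32133, 20933, 2211, 5474, 3126, 33830, -19832, 40985

acct=F12: ELSE → -10668
acct=F27: txns < 342 → 13630
acct=F39: txns < 141 AND balance < 31297 → 1735
acct=F44: txns < 342 → 29148
acct=F45: txns < 141 AND balance < 31297 → 13983
acct=F56: txns < 342 → 32133
acct=F58: txns < 141 AND balance < 31297 → 20933
acct=F62: txns < 204 → 2211
acct=F78: txns < 342 → 5474
acct=F79: txns < 204 → 3126
acct=F84: txns < 342 → 33830
acct=F89: ELSE → -19832
acct=F99: txns < 342 → 40985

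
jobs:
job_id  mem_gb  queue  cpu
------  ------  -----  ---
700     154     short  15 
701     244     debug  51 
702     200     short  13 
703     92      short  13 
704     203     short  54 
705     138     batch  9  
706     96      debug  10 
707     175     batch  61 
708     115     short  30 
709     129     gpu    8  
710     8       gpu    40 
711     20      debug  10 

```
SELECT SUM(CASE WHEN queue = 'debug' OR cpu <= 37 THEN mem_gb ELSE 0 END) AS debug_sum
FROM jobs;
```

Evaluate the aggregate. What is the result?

1188

job_id=700: ✓ → 154
job_id=701: ✓ → 244
job_id=702: ✓ → 200
job_id=703: ✓ → 92
job_id=704: ✗
job_id=705: ✓ → 138
job_id=706: ✓ → 96
job_id=707: ✗
job_id=708: ✓ → 115
job_id=709: ✓ → 129
job_id=710: ✗
job_id=711: ✓ → 20
debug_sum = 154 + 244 + 200 + 92 + 138 + 96 + 115 + 129 + 20 = 1188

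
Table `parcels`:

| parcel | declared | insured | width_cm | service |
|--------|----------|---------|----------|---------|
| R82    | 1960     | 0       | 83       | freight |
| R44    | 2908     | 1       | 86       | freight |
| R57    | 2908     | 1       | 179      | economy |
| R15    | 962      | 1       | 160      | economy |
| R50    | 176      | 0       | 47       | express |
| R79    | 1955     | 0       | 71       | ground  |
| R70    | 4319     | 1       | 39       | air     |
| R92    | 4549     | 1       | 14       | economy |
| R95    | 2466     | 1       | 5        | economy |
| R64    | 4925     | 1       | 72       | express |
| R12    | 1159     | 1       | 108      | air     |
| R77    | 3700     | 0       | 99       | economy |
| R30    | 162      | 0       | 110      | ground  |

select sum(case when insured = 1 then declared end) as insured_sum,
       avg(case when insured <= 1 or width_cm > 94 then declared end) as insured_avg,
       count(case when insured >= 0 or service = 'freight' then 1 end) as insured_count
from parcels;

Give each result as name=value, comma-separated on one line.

[insured_sum: insured = 1]
parcel=R82: ✗
parcel=R44: ✓ → 2908
parcel=R57: ✓ → 2908
parcel=R15: ✓ → 962
parcel=R50: ✗
parcel=R79: ✗
parcel=R70: ✓ → 4319
parcel=R92: ✓ → 4549
parcel=R95: ✓ → 2466
parcel=R64: ✓ → 4925
parcel=R12: ✓ → 1159
parcel=R77: ✗
parcel=R30: ✗
insured_sum = 2908 + 2908 + 962 + 4319 + 4549 + 2466 + 4925 + 1159 = 24196
—
[insured_avg: insured <= 1 or width_cm > 94]
parcel=R82: ✓ → 1960
parcel=R44: ✓ → 2908
parcel=R57: ✓ → 2908
parcel=R15: ✓ → 962
parcel=R50: ✓ → 176
parcel=R79: ✓ → 1955
parcel=R70: ✓ → 4319
parcel=R92: ✓ → 4549
parcel=R95: ✓ → 2466
parcel=R64: ✓ → 4925
parcel=R12: ✓ → 1159
parcel=R77: ✓ → 3700
parcel=R30: ✓ → 162
insured_avg = (1960 + 2908 + 2908 + 962 + 176 + 1955 + 4319 + 4549 + 2466 + 4925 + 1159 + 3700 + 162) / 13 = 2473
—
[insured_count: insured >= 0 or service = 'freight']
parcel=R82: ✓ → 1
parcel=R44: ✓ → 1
parcel=R57: ✓ → 1
parcel=R15: ✓ → 1
parcel=R50: ✓ → 1
parcel=R79: ✓ → 1
parcel=R70: ✓ → 1
parcel=R92: ✓ → 1
parcel=R95: ✓ → 1
parcel=R64: ✓ → 1
parcel=R12: ✓ → 1
parcel=R77: ✓ → 1
parcel=R30: ✓ → 1
insured_count = COUNT(1, 1, 1, 1, 1, 1, 1, 1, 1, 1, 1, 1, 1) = 13

insured_sum=24196, insured_avg=2473, insured_count=13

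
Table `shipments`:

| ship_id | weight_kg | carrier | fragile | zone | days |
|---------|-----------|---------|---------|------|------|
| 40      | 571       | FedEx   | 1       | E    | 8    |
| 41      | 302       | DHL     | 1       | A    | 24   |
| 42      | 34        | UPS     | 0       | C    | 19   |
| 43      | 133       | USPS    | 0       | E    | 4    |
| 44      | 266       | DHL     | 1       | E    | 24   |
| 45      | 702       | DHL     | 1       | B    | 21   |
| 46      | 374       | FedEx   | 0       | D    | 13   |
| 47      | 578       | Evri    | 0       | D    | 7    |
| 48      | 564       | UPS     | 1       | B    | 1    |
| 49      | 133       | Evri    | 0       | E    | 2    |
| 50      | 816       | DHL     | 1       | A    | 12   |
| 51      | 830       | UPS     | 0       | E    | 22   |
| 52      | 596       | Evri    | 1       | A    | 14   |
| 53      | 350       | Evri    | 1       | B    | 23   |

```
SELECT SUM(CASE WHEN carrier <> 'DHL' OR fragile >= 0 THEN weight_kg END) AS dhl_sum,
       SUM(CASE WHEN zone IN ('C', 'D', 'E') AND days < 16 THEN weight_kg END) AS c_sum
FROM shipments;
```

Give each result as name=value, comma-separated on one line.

dhl_sum=6249, c_sum=1789

[dhl_sum: carrier <> 'DHL' OR fragile >= 0]
ship_id=40: ✓ → 571
ship_id=41: ✓ → 302
ship_id=42: ✓ → 34
ship_id=43: ✓ → 133
ship_id=44: ✓ → 266
ship_id=45: ✓ → 702
ship_id=46: ✓ → 374
ship_id=47: ✓ → 578
ship_id=48: ✓ → 564
ship_id=49: ✓ → 133
ship_id=50: ✓ → 816
ship_id=51: ✓ → 830
ship_id=52: ✓ → 596
ship_id=53: ✓ → 350
dhl_sum = 571 + 302 + 34 + 133 + 266 + 702 + 374 + 578 + 564 + 133 + 816 + 830 + 596 + 350 = 6249
—
[c_sum: zone IN ('C', 'D', 'E') AND days < 16]
ship_id=40: ✓ → 571
ship_id=41: ✗
ship_id=42: ✗
ship_id=43: ✓ → 133
ship_id=44: ✗
ship_id=45: ✗
ship_id=46: ✓ → 374
ship_id=47: ✓ → 578
ship_id=48: ✗
ship_id=49: ✓ → 133
ship_id=50: ✗
ship_id=51: ✗
ship_id=52: ✗
ship_id=53: ✗
c_sum = 571 + 133 + 374 + 578 + 133 = 1789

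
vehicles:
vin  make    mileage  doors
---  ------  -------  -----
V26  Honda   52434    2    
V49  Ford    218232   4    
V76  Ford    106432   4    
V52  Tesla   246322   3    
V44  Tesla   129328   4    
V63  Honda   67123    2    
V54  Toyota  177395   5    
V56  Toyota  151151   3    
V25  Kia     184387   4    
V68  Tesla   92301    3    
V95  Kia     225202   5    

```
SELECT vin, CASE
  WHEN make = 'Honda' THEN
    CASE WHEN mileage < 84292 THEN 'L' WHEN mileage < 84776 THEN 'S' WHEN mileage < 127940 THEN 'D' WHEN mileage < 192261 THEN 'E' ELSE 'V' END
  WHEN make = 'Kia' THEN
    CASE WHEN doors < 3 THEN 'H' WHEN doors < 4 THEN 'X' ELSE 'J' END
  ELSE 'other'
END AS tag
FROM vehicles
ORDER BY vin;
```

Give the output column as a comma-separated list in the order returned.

J, L, other, other, other, other, other, L, other, other, J

vin=V25: make='Kia' → inner[ELSE] → J
vin=V26: make='Honda' → inner[mileage < 84292] → L
vin=V44: make='Tesla' → outer ELSE → other
vin=V49: make='Ford' → outer ELSE → other
vin=V52: make='Tesla' → outer ELSE → other
vin=V54: make='Toyota' → outer ELSE → other
vin=V56: make='Toyota' → outer ELSE → other
vin=V63: make='Honda' → inner[mileage < 84292] → L
vin=V68: make='Tesla' → outer ELSE → other
vin=V76: make='Ford' → outer ELSE → other
vin=V95: make='Kia' → inner[ELSE] → J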